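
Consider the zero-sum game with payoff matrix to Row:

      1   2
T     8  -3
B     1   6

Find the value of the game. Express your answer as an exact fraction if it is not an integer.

Row minima: T → -3, B → 1; maximin = 1.
Column maxima: 1 → 8, 2 → 6; minimax = 6.
1 ≠ 6, so there is no saddle point; optimal play is mixed.
Let Row play T with probability p. Expected payoff against 1: 8p + 1(1−p) = 7p + 1; against 2: (-3)p + 6(1−p) = −9p + 6.
Setting these equal: 7p + 1 = −9p + 6 ⇒ 16p = 5 ⇒ p = 5/16, and the value is (7)·(5/16) + 1 = 51/16.
For Column: with q = P(1), equating T's and B's payoffs gives 11q − 3 = −5q + 6 ⇒ q = 9/16.

51/16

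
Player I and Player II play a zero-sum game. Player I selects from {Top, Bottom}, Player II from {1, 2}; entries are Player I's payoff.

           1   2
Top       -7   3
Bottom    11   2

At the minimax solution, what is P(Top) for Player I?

Row minima: Top → -7, Bottom → 2; maximin = 2.
Column maxima: 1 → 11, 2 → 3; minimax = 3.
2 ≠ 3, so there is no saddle point; optimal play is mixed.
Let Player I play Top with probability p. Expected payoff against 1: (-7)p + 11(1−p) = −18p + 11; against 2: 3p + 2(1−p) = p + 2.
Setting these equal: −18p + 11 = p + 2 ⇒ −19p = -9 ⇒ p = 9/19, and the value is (-18)·(9/19) + 11 = 47/19.
For Player II: with q = P(1), equating Top's and Bottom's payoffs gives −10q + 3 = 9q + 2 ⇒ q = 1/19.

9/19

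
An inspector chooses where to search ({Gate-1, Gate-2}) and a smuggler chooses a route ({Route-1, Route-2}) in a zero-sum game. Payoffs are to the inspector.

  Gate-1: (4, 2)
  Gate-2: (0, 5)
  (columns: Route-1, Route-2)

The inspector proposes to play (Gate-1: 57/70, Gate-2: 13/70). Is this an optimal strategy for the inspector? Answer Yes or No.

Against Route-1 this mix gives (57/70)·4 + (13/70)·0 = 114/35.
Against Route-2 this mix gives (57/70)·2 + (13/70)·5 = 179/70.
The smuggler will play Route-2, holding the inspector to 179/70. Shifting weight toward the row that does better against Route-2 would raise this floor (the equalizing mix achieves 20/7 against both Route-2 and Route-1), so the proposed strategy is not optimal.

No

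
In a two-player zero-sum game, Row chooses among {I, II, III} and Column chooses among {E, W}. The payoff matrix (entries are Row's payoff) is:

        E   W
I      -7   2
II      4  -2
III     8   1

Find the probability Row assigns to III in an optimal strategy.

9/16

Row minima: I → -7, II → -2, III → 1; maximin = 1.
Column maxima: E → 8, W → 2; minimax = 2.
1 ≠ 2, so there is no saddle point; optimal play is mixed.
II is strictly dominated by III, so Row never plays it.
On the remaining 2×2 (I, III vs E, W):
Let Row play I with probability p. Expected payoff against E: (-7)p + 8(1−p) = −15p + 8; against W: 2p + 1(1−p) = p + 1.
Setting these equal: −15p + 8 = p + 1 ⇒ −16p = -7 ⇒ p = 7/16, and the value is (-15)·(7/16) + 8 = 23/16.
For Column: with q = P(E), equating I's and III's payoffs gives −9q + 2 = 7q + 1 ⇒ q = 1/16.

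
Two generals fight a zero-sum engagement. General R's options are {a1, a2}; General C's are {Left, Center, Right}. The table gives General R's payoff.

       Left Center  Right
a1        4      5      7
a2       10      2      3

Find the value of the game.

14/3

Row minima: a1 → 4, a2 → 2; maximin = 4.
Column maxima: Left → 10, Center → 5, Right → 7; minimax = 5.
4 ≠ 5, so there is no saddle point; optimal play is mixed.
Right is strictly dominated by Center (it gives General R strictly more in every row), so General C never plays it.
On the remaining 2×2 (a1, a2 vs Left, Center):
Let General R play a1 with probability p. Expected payoff against Left: 4p + 10(1−p) = −6p + 10; against Center: 5p + 2(1−p) = 3p + 2.
Setting these equal: −6p + 10 = 3p + 2 ⇒ −9p = -8 ⇒ p = 8/9, and the value is (-6)·(8/9) + 10 = 14/3.
For General C: with q = P(Left), equating a1's and a2's payoffs gives −q + 5 = 8q + 2 ⇒ q = 1/3.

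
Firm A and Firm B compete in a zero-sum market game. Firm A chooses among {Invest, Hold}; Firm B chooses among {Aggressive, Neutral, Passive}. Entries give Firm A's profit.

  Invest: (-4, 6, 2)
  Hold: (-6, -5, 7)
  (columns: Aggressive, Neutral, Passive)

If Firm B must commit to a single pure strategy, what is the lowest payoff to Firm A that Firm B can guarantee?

-4

Column maxima: Aggressive → -4, Neutral → 6, Passive → 7.
The smallest of these is -4.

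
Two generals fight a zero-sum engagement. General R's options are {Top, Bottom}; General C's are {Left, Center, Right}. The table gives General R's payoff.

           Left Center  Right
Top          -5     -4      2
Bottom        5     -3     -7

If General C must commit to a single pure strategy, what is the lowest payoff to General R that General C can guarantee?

-3

Column maxima: Left → 5, Center → -3, Right → 2.
The smallest of these is -3.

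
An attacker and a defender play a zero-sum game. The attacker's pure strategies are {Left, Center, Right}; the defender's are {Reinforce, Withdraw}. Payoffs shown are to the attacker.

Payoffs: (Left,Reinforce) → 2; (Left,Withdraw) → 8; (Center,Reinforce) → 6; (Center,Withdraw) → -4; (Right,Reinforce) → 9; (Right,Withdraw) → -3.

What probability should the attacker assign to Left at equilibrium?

2/3

Row minima: Left → 2, Center → -4, Right → -3; maximin = 2.
Column maxima: Reinforce → 9, Withdraw → 8; minimax = 8.
2 ≠ 8, so there is no saddle point; optimal play is mixed.
Center is strictly dominated by Right, so the attacker never plays it.
On the remaining 2×2 (Left, Right vs Reinforce, Withdraw):
Let the attacker play Left with probability p. Expected payoff against Reinforce: 2p + 9(1−p) = −7p + 9; against Withdraw: 8p + (-3)(1−p) = 11p − 3.
Setting these equal: −7p + 9 = 11p − 3 ⇒ −18p = -12 ⇒ p = 2/3, and the value is (-7)·(2/3) + 9 = 13/3.
For the defender: with q = P(Reinforce), equating Left's and Right's payoffs gives −6q + 8 = 12q − 3 ⇒ q = 11/18.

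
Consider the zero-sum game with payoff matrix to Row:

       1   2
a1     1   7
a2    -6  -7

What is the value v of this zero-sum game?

1

Row minima: a1 → 1, a2 → -7; maximin = 1.
Column maxima: 1 → 1, 2 → 7; minimax = 1.
Since maximin = minimax = 1, there is a saddle point and the value is 1.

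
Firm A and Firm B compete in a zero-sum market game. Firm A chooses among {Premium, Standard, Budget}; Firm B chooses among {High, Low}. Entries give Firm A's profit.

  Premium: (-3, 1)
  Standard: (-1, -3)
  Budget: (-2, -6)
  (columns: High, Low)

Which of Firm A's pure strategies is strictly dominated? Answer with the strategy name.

Budget

Standard gives a strictly higher payoff than Budget against every column: -1 > -2, -3 > -6.
So Budget is strictly dominated and Firm A never plays it.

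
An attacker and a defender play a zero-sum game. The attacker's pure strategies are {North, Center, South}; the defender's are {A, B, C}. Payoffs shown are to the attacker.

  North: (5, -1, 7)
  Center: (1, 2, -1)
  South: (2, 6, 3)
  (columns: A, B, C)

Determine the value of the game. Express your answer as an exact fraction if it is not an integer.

16/5

Row minima: North → -1, Center → -1, South → 2; maximin = 2.
Column maxima: A → 5, B → 6, C → 7; minimax = 5.
2 ≠ 5, so there is no saddle point; optimal play is mixed.
Center is strictly dominated by South, so the attacker never plays it.
With Center eliminated, C is strictly dominated by A (it gives the attacker strictly more in every remaining row), so the defender never plays it.
On the remaining 2×2 (North, South vs A, B):
Let the attacker play North with probability p. Expected payoff against A: 5p + 2(1−p) = 3p + 2; against B: (-1)p + 6(1−p) = −7p + 6.
Setting these equal: 3p + 2 = −7p + 6 ⇒ 10p = 4 ⇒ p = 2/5, and the value is (3)·(2/5) + 2 = 16/5.
For the defender: with q = P(A), equating North's and South's payoffs gives 6q − 1 = −4q + 6 ⇒ q = 7/10.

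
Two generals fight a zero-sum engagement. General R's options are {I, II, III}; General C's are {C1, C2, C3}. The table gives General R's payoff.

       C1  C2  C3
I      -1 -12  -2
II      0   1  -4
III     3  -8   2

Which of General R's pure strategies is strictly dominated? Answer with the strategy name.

III gives a strictly higher payoff than I against every column: 3 > -1, -8 > -12, 2 > -2.
So I is strictly dominated and General R never plays it.

I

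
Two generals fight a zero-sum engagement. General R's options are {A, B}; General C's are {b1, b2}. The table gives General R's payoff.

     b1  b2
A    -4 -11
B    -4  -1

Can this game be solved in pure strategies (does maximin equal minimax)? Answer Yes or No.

Row minima: A → -11, B → -4; maximin = -4.
Column maxima: b1 → -4, b2 → -1; minimax = -4.
maximin = minimax = -4, so a saddle point exists.

Yes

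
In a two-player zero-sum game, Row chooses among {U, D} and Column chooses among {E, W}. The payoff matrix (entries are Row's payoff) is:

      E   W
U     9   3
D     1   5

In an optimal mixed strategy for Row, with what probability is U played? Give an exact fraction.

2/5

Row minima: U → 3, D → 1; maximin = 3.
Column maxima: E → 9, W → 5; minimax = 5.
3 ≠ 5, so there is no saddle point; optimal play is mixed.
Let Row play U with probability p. Expected payoff against E: 9p + 1(1−p) = 8p + 1; against W: 3p + 5(1−p) = −2p + 5.
Setting these equal: 8p + 1 = −2p + 5 ⇒ 10p = 4 ⇒ p = 2/5, and the value is (8)·(2/5) + 1 = 21/5.
For Column: with q = P(E), equating U's and D's payoffs gives 6q + 3 = −4q + 5 ⇒ q = 1/5.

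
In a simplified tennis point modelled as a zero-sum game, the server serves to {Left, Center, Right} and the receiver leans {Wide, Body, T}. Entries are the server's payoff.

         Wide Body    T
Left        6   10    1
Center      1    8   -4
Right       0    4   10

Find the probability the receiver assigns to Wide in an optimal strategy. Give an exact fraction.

3/5

Row minima: Left → 1, Center → -4, Right → 0; maximin = 1.
Column maxima: Wide → 6, Body → 10, T → 10; minimax = 6.
1 ≠ 6, so there is no saddle point; optimal play is mixed.
Center is strictly dominated by Left, so the server never plays it.
Body is strictly dominated by Wide (it gives the server strictly more in every row), so the receiver never plays it.
On the remaining 2×2 (Left, Right vs Wide, T):
Let the server play Left with probability p. Expected payoff against Wide: 6p + 0(1−p) = 6p; against T: 1p + 10(1−p) = −9p + 10.
Setting these equal: 6p = −9p + 10 ⇒ 15p = 10 ⇒ p = 2/3, and the value is (6)·(2/3) = 4.
For the receiver: with q = P(Wide), equating Left's and Right's payoffs gives 5q + 1 = −10q + 10 ⇒ q = 3/5.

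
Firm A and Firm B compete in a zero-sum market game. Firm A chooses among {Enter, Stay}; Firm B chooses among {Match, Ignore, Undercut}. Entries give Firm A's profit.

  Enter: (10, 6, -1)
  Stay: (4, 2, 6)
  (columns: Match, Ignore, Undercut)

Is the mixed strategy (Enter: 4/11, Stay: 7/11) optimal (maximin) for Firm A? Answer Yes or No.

Against Match this mix gives (4/11)·10 + (7/11)·4 = 68/11.
Against Ignore this mix gives (4/11)·6 + (7/11)·2 = 38/11.
Against Undercut this mix gives (4/11)·(-1) + (7/11)·6 = 38/11.
All of Firm B's active replies (Ignore, Undercut) yield 38/11, and no column does worse for Firm A. The mix makes Firm B indifferent and guarantees 38/11, so it is optimal.

Yes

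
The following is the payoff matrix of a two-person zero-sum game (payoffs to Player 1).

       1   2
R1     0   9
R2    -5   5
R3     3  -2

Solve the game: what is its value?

Row minima: R1 → 0, R2 → -5, R3 → -2; maximin = 0.
Column maxima: 1 → 3, 2 → 9; minimax = 3.
0 ≠ 3, so there is no saddle point; optimal play is mixed.
R2 is strictly dominated by R1, so Player 1 never plays it.
On the remaining 2×2 (R1, R3 vs 1, 2):
Let Player 1 play R1 with probability p. Expected payoff against 1: 0p + 3(1−p) = −3p + 3; against 2: 9p + (-2)(1−p) = 11p − 2.
Setting these equal: −3p + 3 = 11p − 2 ⇒ −14p = -5 ⇒ p = 5/14, and the value is (-3)·(5/14) + 3 = 27/14.
For Player 2: with q = P(1), equating R1's and R3's payoffs gives −9q + 9 = 5q − 2 ⇒ q = 11/14.

27/14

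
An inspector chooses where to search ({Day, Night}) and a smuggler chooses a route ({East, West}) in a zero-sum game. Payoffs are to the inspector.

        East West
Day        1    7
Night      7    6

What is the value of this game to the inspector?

43/7

Row minima: Day → 1, Night → 6; maximin = 6.
Column maxima: East → 7, West → 7; minimax = 7.
6 ≠ 7, so there is no saddle point; optimal play is mixed.
Let the inspector play Day with probability p. Expected payoff against East: 1p + 7(1−p) = −6p + 7; against West: 7p + 6(1−p) = p + 6.
Setting these equal: −6p + 7 = p + 6 ⇒ −7p = -1 ⇒ p = 1/7, and the value is (-6)·(1/7) + 7 = 43/7.
For the smuggler: with q = P(East), equating Day's and Night's payoffs gives −6q + 7 = q + 6 ⇒ q = 1/7.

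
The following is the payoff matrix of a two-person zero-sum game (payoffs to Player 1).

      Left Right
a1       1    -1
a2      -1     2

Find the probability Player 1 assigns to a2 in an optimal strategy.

2/5

Row minima: a1 → -1, a2 → -1; maximin = -1.
Column maxima: Left → 1, Right → 2; minimax = 1.
-1 ≠ 1, so there is no saddle point; optimal play is mixed.
Let Player 1 play a1 with probability p. Expected payoff against Left: 1p + (-1)(1−p) = 2p − 1; against Right: (-1)p + 2(1−p) = −3p + 2.
Setting these equal: 2p − 1 = −3p + 2 ⇒ 5p = 3 ⇒ p = 3/5, and the value is (2)·(3/5) − 1 = 1/5.
For Player 2: with q = P(Left), equating a1's and a2's payoffs gives 2q − 1 = −3q + 2 ⇒ q = 3/5.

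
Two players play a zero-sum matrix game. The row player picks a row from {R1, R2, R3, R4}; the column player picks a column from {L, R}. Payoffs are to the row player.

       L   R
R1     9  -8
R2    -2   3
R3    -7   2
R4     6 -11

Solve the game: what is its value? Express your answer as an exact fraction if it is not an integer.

Row minima: R1 → -8, R2 → -2, R3 → -7, R4 → -11; maximin = -2.
Column maxima: L → 9, R → 3; minimax = 3.
-2 ≠ 3, so there is no saddle point; optimal play is mixed.
R3 is strictly dominated by R2, so the row player never plays it.
R4 is strictly dominated by R1, so the row player never plays it.
On the remaining 2×2 (R1, R2 vs L, R):
Let the row player play R1 with probability p. Expected payoff against L: 9p + (-2)(1−p) = 11p − 2; against R: (-8)p + 3(1−p) = −11p + 3.
Setting these equal: 11p − 2 = −11p + 3 ⇒ 22p = 5 ⇒ p = 5/22, and the value is (11)·(5/22) − 2 = 1/2.
For the column player: with q = P(L), equating R1's and R2's payoffs gives 17q − 8 = −5q + 3 ⇒ q = 1/2.

1/2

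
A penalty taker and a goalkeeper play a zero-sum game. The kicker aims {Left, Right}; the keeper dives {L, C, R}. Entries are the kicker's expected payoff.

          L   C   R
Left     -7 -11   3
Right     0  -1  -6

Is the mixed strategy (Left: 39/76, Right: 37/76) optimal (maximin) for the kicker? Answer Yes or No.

Against L this mix gives (39/76)·(-7) + (37/76)·0 = -273/76.
Against C this mix gives (39/76)·(-11) + (37/76)·(-1) = -233/38.
Against R this mix gives (39/76)·3 + (37/76)·(-6) = -105/76.
The keeper will play C, holding the kicker to -233/38. Shifting weight toward the row that does better against C would raise this floor (the equalizing mix achieves -69/19 against both C and R), so the proposed strategy is not optimal.

No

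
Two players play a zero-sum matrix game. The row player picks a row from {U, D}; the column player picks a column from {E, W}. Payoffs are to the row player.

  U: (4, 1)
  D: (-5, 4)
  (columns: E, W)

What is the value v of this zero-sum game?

7/4

Row minima: U → 1, D → -5; maximin = 1.
Column maxima: E → 4, W → 4; minimax = 4.
1 ≠ 4, so there is no saddle point; optimal play is mixed.
Let the row player play U with probability p. Expected payoff against E: 4p + (-5)(1−p) = 9p − 5; against W: 1p + 4(1−p) = −3p + 4.
Setting these equal: 9p − 5 = −3p + 4 ⇒ 12p = 9 ⇒ p = 3/4, and the value is (9)·(3/4) − 5 = 7/4.
For the column player: with q = P(E), equating U's and D's payoffs gives 3q + 1 = −9q + 4 ⇒ q = 1/4.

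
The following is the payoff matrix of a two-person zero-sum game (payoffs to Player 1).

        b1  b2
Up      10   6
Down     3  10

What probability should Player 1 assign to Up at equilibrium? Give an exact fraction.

7/11

Row minima: Up → 6, Down → 3; maximin = 6.
Column maxima: b1 → 10, b2 → 10; minimax = 10.
6 ≠ 10, so there is no saddle point; optimal play is mixed.
Let Player 1 play Up with probability p. Expected payoff against b1: 10p + 3(1−p) = 7p + 3; against b2: 6p + 10(1−p) = −4p + 10.
Setting these equal: 7p + 3 = −4p + 10 ⇒ 11p = 7 ⇒ p = 7/11, and the value is (7)·(7/11) + 3 = 82/11.
For Player 2: with q = P(b1), equating Up's and Down's payoffs gives 4q + 6 = −7q + 10 ⇒ q = 4/11.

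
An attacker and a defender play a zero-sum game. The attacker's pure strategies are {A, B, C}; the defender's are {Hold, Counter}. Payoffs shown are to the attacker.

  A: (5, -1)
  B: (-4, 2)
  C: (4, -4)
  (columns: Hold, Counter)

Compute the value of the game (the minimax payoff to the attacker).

Row minima: A → -1, B → -4, C → -4; maximin = -1.
Column maxima: Hold → 5, Counter → 2; minimax = 2.
-1 ≠ 2, so there is no saddle point; optimal play is mixed.
C is strictly dominated by A, so the attacker never plays it.
On the remaining 2×2 (A, B vs Hold, Counter):
Let the attacker play A with probability p. Expected payoff against Hold: 5p + (-4)(1−p) = 9p − 4; against Counter: (-1)p + 2(1−p) = −3p + 2.
Setting these equal: 9p − 4 = −3p + 2 ⇒ 12p = 6 ⇒ p = 1/2, and the value is (9)·(1/2) − 4 = 1/2.
For the defender: with q = P(Hold), equating A's and B's payoffs gives 6q − 1 = −6q + 2 ⇒ q = 1/4.

1/2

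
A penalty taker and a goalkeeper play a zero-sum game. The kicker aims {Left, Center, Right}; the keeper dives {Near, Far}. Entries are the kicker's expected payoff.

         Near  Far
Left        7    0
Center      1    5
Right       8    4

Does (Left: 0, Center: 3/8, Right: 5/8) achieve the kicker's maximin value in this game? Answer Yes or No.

Against Near this mix gives (3/8)·1 + (5/8)·8 = 43/8.
Against Far this mix gives (3/8)·5 + (5/8)·4 = 35/8.
The keeper will play Far, holding the kicker to 35/8. Shifting weight toward the row that does better against Far would raise this floor (the equalizing mix achieves 9/2 against both Far and Near), so the proposed strategy is not optimal.

No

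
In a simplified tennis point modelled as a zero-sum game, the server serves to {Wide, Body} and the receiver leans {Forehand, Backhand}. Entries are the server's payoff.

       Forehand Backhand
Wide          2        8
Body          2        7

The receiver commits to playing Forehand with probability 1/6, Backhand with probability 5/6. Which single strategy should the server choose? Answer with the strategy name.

Wide

Expected payoff of Wide: (1/6)·2 + (5/6)·8 = 7.
Expected payoff of Body: (1/6)·2 + (5/6)·7 = 37/6.
The largest is 7, so the server's best response is Wide.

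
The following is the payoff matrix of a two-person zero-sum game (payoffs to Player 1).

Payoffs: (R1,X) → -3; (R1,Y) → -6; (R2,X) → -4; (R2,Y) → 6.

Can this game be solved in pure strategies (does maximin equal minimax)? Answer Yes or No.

Row minima: R1 → -6, R2 → -4; maximin = -4.
Column maxima: X → -3, Y → 6; minimax = -3.
-4 ≠ -3, so no pure-strategy equilibrium exists.

No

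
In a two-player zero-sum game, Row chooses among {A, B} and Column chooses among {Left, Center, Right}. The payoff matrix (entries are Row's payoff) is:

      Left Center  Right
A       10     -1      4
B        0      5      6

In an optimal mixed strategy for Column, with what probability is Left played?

3/8

Row minima: A → -1, B → 0; maximin = 0.
Column maxima: Left → 10, Center → 5, Right → 6; minimax = 5.
0 ≠ 5, so there is no saddle point; optimal play is mixed.
Right is strictly dominated by Center (it gives Row strictly more in every row), so Column never plays it.
On the remaining 2×2 (A, B vs Left, Center):
Let Row play A with probability p. Expected payoff against Left: 10p + 0(1−p) = 10p; against Center: (-1)p + 5(1−p) = −6p + 5.
Setting these equal: 10p = −6p + 5 ⇒ 16p = 5 ⇒ p = 5/16, and the value is (10)·(5/16) = 25/8.
For Column: with q = P(Left), equating A's and B's payoffs gives 11q − 1 = −5q + 5 ⇒ q = 3/8.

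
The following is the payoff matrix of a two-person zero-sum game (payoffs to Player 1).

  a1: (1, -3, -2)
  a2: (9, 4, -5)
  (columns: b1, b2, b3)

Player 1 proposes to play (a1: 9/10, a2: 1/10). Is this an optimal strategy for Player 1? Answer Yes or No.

Against b1 this mix gives (9/10)·1 + (1/10)·9 = 9/5.
Against b2 this mix gives (9/10)·(-3) + (1/10)·4 = -23/10.
Against b3 this mix gives (9/10)·(-2) + (1/10)·(-5) = -23/10.
All of Player 2's active replies (b2, b3) yield -23/10, and no column does worse for Player 1. The mix makes Player 2 indifferent and guarantees -23/10, so it is optimal.

Yes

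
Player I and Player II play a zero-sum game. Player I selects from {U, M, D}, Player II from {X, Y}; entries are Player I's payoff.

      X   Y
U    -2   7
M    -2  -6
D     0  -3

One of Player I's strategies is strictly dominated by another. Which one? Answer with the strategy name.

D gives a strictly higher payoff than M against every column: 0 > -2, -3 > -6.
So M is strictly dominated and Player I never plays it.

M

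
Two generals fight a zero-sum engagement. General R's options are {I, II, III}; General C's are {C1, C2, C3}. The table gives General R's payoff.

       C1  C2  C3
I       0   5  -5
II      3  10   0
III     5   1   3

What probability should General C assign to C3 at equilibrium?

3/4

Row minima: I → -5, II → 0, III → 1; maximin = 1.
Column maxima: C1 → 5, C2 → 10, C3 → 3; minimax = 3.
1 ≠ 3, so there is no saddle point; optimal play is mixed.
I is strictly dominated by II, so General R never plays it.
C1 is strictly dominated by C3 (it gives General R strictly more in every row), so General C never plays it.
On the remaining 2×2 (II, III vs C2, C3):
Let General R play II with probability p. Expected payoff against C2: 10p + 1(1−p) = 9p + 1; against C3: 0p + 3(1−p) = −3p + 3.
Setting these equal: 9p + 1 = −3p + 3 ⇒ 12p = 2 ⇒ p = 1/6, and the value is (9)·(1/6) + 1 = 5/2.
For General C: with q = P(C2), equating II's and III's payoffs gives 10q = −2q + 3 ⇒ q = 1/4.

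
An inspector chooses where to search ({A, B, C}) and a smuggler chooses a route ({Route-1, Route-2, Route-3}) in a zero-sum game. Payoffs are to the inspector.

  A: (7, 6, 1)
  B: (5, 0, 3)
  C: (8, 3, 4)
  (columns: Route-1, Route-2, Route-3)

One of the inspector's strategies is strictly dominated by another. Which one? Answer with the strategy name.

B

C gives a strictly higher payoff than B against every column: 8 > 5, 3 > 0, 4 > 3.
So B is strictly dominated and the inspector never plays it.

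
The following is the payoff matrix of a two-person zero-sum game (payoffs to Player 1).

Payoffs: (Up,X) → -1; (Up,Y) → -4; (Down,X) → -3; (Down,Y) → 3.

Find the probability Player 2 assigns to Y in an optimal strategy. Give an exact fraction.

2/9

Row minima: Up → -4, Down → -3; maximin = -3.
Column maxima: X → -1, Y → 3; minimax = -1.
-3 ≠ -1, so there is no saddle point; optimal play is mixed.
Let Player 1 play Up with probability p. Expected payoff against X: (-1)p + (-3)(1−p) = 2p − 3; against Y: (-4)p + 3(1−p) = −7p + 3.
Setting these equal: 2p − 3 = −7p + 3 ⇒ 9p = 6 ⇒ p = 2/3, and the value is (2)·(2/3) − 3 = -5/3.
For Player 2: with q = P(X), equating Up's and Down's payoffs gives 3q − 4 = −6q + 3 ⇒ q = 7/9.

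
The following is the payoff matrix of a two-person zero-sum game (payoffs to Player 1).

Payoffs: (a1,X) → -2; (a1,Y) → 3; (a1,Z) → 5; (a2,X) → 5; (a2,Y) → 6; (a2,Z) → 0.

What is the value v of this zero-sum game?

25/12

Row minima: a1 → -2, a2 → 0; maximin = 0.
Column maxima: X → 5, Y → 6, Z → 5; minimax = 5.
0 ≠ 5, so there is no saddle point; optimal play is mixed.
Y is strictly dominated by X (it gives Player 1 strictly more in every row), so Player 2 never plays it.
On the remaining 2×2 (a1, a2 vs X, Z):
Let Player 1 play a1 with probability p. Expected payoff against X: (-2)p + 5(1−p) = −7p + 5; against Z: 5p + 0(1−p) = 5p.
Setting these equal: −7p + 5 = 5p ⇒ −12p = -5 ⇒ p = 5/12, and the value is (-7)·(5/12) + 5 = 25/12.
For Player 2: with q = P(X), equating a1's and a2's payoffs gives −7q + 5 = 5q ⇒ q = 5/12.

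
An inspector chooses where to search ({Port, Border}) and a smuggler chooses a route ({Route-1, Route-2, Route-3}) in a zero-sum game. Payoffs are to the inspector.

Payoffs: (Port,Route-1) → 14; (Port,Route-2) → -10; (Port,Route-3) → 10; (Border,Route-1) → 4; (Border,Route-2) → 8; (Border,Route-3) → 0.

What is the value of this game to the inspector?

Row minima: Port → -10, Border → 0; maximin = 0.
Column maxima: Route-1 → 14, Route-2 → 8, Route-3 → 10; minimax = 8.
0 ≠ 8, so there is no saddle point; optimal play is mixed.
Route-1 is strictly dominated by Route-3 (it gives the inspector strictly more in every row), so the smuggler never plays it.
On the remaining 2×2 (Port, Border vs Route-2, Route-3):
Let the inspector play Port with probability p. Expected payoff against Route-2: (-10)p + 8(1−p) = −18p + 8; against Route-3: 10p + 0(1−p) = 10p.
Setting these equal: −18p + 8 = 10p ⇒ −28p = -8 ⇒ p = 2/7, and the value is (-18)·(2/7) + 8 = 20/7.
For the smuggler: with q = P(Route-2), equating Port's and Border's payoffs gives −20q + 10 = 8q ⇒ q = 5/14.

20/7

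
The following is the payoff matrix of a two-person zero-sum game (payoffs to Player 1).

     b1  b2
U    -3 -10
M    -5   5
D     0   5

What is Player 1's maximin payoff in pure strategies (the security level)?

Row minima: U → -10, M → -5, D → 0.
The best of these is 0.

0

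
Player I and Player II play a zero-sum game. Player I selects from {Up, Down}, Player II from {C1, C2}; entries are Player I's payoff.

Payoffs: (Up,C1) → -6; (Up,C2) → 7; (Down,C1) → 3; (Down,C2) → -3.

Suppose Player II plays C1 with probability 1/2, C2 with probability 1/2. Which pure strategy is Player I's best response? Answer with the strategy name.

Up

Expected payoff of Up: (1/2)·(-6) + (1/2)·7 = 1/2.
Expected payoff of Down: (1/2)·3 + (1/2)·(-3) = 0.
The largest is 1/2, so Player I's best response is Up.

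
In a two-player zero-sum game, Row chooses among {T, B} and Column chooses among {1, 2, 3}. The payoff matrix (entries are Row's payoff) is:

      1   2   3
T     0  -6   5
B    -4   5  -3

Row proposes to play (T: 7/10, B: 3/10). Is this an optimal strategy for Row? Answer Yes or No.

No

Against 1 this mix gives (7/10)·0 + (3/10)·(-4) = -6/5.
Against 2 this mix gives (7/10)·(-6) + (3/10)·5 = -27/10.
Against 3 this mix gives (7/10)·5 + (3/10)·(-3) = 13/5.
Column will play 2, holding Row to -27/10. Shifting weight toward the row that does better against 2 would raise this floor (the equalizing mix achieves -8/5 against both 2 and 1), so the proposed strategy is not optimal.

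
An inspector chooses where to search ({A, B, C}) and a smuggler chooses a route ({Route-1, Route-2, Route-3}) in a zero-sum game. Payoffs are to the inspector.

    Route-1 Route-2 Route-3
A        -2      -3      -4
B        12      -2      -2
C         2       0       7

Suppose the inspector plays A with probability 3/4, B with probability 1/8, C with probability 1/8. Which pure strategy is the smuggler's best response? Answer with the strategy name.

Route-2

If the smuggler plays Route-1, the inspector's expected payoff is (3/4)·(-2) + (1/8)·12 + (1/8)·2 = 1/4.
If the smuggler plays Route-2, the inspector's expected payoff is (3/4)·(-3) + (1/8)·(-2) + (1/8)·0 = -5/2.
If the smuggler plays Route-3, the inspector's expected payoff is (3/4)·(-4) + (1/8)·(-2) + (1/8)·7 = -19/8.
The smuggler minimizes the inspector's payoff; the smallest is -5/2, so the best response is Route-2.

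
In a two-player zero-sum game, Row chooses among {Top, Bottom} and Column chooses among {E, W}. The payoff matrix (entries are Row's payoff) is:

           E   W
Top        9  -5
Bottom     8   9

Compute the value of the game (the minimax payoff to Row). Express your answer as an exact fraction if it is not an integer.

121/15

Row minima: Top → -5, Bottom → 8; maximin = 8.
Column maxima: E → 9, W → 9; minimax = 9.
8 ≠ 9, so there is no saddle point; optimal play is mixed.
Let Row play Top with probability p. Expected payoff against E: 9p + 8(1−p) = p + 8; against W: (-5)p + 9(1−p) = −14p + 9.
Setting these equal: p + 8 = −14p + 9 ⇒ 15p = 1 ⇒ p = 1/15, and the value is (1)·(1/15) + 8 = 121/15.
For Column: with q = P(E), equating Top's and Bottom's payoffs gives 14q − 5 = −q + 9 ⇒ q = 14/15.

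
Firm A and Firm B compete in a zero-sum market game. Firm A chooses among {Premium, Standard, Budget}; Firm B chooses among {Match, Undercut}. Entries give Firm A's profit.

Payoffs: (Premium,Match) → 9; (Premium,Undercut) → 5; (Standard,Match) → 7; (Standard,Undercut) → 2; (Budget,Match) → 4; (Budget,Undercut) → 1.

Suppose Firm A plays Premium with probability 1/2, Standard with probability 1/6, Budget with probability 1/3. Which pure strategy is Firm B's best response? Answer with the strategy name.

If Firm B plays Match, Firm A's expected payoff is (1/2)·9 + (1/6)·7 + (1/3)·4 = 7.
If Firm B plays Undercut, Firm A's expected payoff is (1/2)·5 + (1/6)·2 + (1/3)·1 = 19/6.
Firm B minimizes Firm A's payoff; the smallest is 19/6, so the best response is Undercut.

Undercut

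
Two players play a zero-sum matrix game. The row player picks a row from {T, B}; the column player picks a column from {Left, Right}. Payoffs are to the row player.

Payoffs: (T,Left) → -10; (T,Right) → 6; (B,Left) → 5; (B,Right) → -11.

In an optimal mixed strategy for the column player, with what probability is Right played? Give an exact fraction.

Row minima: T → -10, B → -11; maximin = -10.
Column maxima: Left → 5, Right → 6; minimax = 5.
-10 ≠ 5, so there is no saddle point; optimal play is mixed.
Let the row player play T with probability p. Expected payoff against Left: (-10)p + 5(1−p) = −15p + 5; against Right: 6p + (-11)(1−p) = 17p − 11.
Setting these equal: −15p + 5 = 17p − 11 ⇒ −32p = -16 ⇒ p = 1/2, and the value is (-15)·(1/2) + 5 = -5/2.
For the column player: with q = P(Left), equating T's and B's payoffs gives −16q + 6 = 16q − 11 ⇒ q = 17/32.

15/32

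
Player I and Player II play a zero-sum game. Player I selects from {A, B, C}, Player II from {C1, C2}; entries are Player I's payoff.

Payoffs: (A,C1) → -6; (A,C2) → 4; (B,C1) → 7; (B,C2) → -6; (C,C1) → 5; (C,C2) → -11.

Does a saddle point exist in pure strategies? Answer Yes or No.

Row minima: A → -6, B → -6, C → -11; maximin = -6.
Column maxima: C1 → 7, C2 → 4; minimax = 4.
-6 ≠ 4, so no pure-strategy equilibrium exists.

No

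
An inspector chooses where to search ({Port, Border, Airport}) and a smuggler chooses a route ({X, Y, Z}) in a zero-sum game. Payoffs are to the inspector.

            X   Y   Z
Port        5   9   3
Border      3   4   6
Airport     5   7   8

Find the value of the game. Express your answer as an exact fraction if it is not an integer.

5

Row minima: Port → 3, Border → 3, Airport → 5; maximin = 5.
Column maxima: X → 5, Y → 9, Z → 8; minimax = 5.
Since maximin = minimax = 5, there is a saddle point and the value is 5.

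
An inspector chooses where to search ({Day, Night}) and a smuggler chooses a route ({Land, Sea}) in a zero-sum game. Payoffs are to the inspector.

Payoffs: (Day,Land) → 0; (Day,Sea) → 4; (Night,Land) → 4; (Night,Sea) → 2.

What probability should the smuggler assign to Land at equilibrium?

Row minima: Day → 0, Night → 2; maximin = 2.
Column maxima: Land → 4, Sea → 4; minimax = 4.
2 ≠ 4, so there is no saddle point; optimal play is mixed.
Let the inspector play Day with probability p. Expected payoff against Land: 0p + 4(1−p) = −4p + 4; against Sea: 4p + 2(1−p) = 2p + 2.
Setting these equal: −4p + 4 = 2p + 2 ⇒ −6p = -2 ⇒ p = 1/3, and the value is (-4)·(1/3) + 4 = 8/3.
For the smuggler: with q = P(Land), equating Day's and Night's payoffs gives −4q + 4 = 2q + 2 ⇒ q = 1/3.

1/3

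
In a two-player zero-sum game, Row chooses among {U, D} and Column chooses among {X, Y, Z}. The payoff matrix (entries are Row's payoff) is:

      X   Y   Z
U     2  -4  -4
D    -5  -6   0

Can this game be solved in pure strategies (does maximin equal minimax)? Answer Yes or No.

Row minima: U → -4, D → -6; maximin = -4.
Column maxima: X → 2, Y → -4, Z → 0; minimax = -4.
maximin = minimax = -4, so a saddle point exists.

Yes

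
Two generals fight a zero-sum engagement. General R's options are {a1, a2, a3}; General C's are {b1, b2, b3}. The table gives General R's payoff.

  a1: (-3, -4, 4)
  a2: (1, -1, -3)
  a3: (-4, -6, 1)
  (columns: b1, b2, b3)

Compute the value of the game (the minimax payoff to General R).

Row minima: a1 → -4, a2 → -3, a3 → -6; maximin = -3.
Column maxima: b1 → 1, b2 → -1, b3 → 4; minimax = -1.
-3 ≠ -1, so there is no saddle point; optimal play is mixed.
a3 is strictly dominated by a1, so General R never plays it.
b1 is strictly dominated by b2 (it gives General R strictly more in every row), so General C never plays it.
On the remaining 2×2 (a1, a2 vs b2, b3):
Let General R play a1 with probability p. Expected payoff against b2: (-4)p + (-1)(1−p) = −3p − 1; against b3: 4p + (-3)(1−p) = 7p − 3.
Setting these equal: −3p − 1 = 7p − 3 ⇒ −10p = -2 ⇒ p = 1/5, and the value is (-3)·(1/5) − 1 = -8/5.
For General C: with q = P(b2), equating a1's and a2's payoffs gives −8q + 4 = 2q − 3 ⇒ q = 7/10.

-8/5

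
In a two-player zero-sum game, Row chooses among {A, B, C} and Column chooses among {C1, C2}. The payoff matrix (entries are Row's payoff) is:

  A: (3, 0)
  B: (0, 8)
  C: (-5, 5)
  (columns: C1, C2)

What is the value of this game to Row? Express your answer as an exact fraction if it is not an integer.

Row minima: A → 0, B → 0, C → -5; maximin = 0.
Column maxima: C1 → 3, C2 → 8; minimax = 3.
0 ≠ 3, so there is no saddle point; optimal play is mixed.
C is strictly dominated by B, so Row never plays it.
On the remaining 2×2 (A, B vs C1, C2):
Let Row play A with probability p. Expected payoff against C1: 3p + 0(1−p) = 3p; against C2: 0p + 8(1−p) = −8p + 8.
Setting these equal: 3p = −8p + 8 ⇒ 11p = 8 ⇒ p = 8/11, and the value is (3)·(8/11) = 24/11.
For Column: with q = P(C1), equating A's and B's payoffs gives 3q = −8q + 8 ⇒ q = 8/11.

24/11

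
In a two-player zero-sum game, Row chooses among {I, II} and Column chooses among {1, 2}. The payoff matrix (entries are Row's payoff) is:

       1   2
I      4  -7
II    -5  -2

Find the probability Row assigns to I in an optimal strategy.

Row minima: I → -7, II → -5; maximin = -5.
Column maxima: 1 → 4, 2 → -2; minimax = -2.
-5 ≠ -2, so there is no saddle point; optimal play is mixed.
Let Row play I with probability p. Expected payoff against 1: 4p + (-5)(1−p) = 9p − 5; against 2: (-7)p + (-2)(1−p) = −5p − 2.
Setting these equal: 9p − 5 = −5p − 2 ⇒ 14p = 3 ⇒ p = 3/14, and the value is (9)·(3/14) − 5 = -43/14.
For Column: with q = P(1), equating I's and II's payoffs gives 11q − 7 = −3q − 2 ⇒ q = 5/14.

3/14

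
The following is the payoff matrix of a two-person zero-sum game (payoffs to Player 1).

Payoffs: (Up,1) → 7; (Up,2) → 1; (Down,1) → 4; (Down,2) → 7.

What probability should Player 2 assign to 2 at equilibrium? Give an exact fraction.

Row minima: Up → 1, Down → 4; maximin = 4.
Column maxima: 1 → 7, 2 → 7; minimax = 7.
4 ≠ 7, so there is no saddle point; optimal play is mixed.
Let Player 1 play Up with probability p. Expected payoff against 1: 7p + 4(1−p) = 3p + 4; against 2: 1p + 7(1−p) = −6p + 7.
Setting these equal: 3p + 4 = −6p + 7 ⇒ 9p = 3 ⇒ p = 1/3, and the value is (3)·(1/3) + 4 = 5.
For Player 2: with q = P(1), equating Up's and Down's payoffs gives 6q + 1 = −3q + 7 ⇒ q = 2/3.

1/3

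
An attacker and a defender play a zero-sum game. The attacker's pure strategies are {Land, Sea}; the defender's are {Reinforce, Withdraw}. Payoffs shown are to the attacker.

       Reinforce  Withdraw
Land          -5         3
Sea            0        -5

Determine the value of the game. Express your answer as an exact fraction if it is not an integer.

Row minima: Land → -5, Sea → -5; maximin = -5.
Column maxima: Reinforce → 0, Withdraw → 3; minimax = 0.
-5 ≠ 0, so there is no saddle point; optimal play is mixed.
Let the attacker play Land with probability p. Expected payoff against Reinforce: (-5)p + 0(1−p) = −5p; against Withdraw: 3p + (-5)(1−p) = 8p − 5.
Setting these equal: −5p = 8p − 5 ⇒ −13p = -5 ⇒ p = 5/13, and the value is (-5)·(5/13) = -25/13.
For the defender: with q = P(Reinforce), equating Land's and Sea's payoffs gives −8q + 3 = 5q − 5 ⇒ q = 8/13.

-25/13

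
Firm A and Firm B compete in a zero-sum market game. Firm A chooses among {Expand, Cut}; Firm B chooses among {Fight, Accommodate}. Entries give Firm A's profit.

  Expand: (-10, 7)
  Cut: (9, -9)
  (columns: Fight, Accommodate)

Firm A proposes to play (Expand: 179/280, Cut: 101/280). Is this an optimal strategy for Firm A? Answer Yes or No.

Against Fight this mix gives (179/280)·(-10) + (101/280)·9 = -881/280.
Against Accommodate this mix gives (179/280)·7 + (101/280)·(-9) = 43/35.
Firm B will play Fight, holding Firm A to -881/280. Shifting weight toward the row that does better against Fight would raise this floor (the equalizing mix achieves -27/35 against both Fight and Accommodate), so the proposed strategy is not optimal.

No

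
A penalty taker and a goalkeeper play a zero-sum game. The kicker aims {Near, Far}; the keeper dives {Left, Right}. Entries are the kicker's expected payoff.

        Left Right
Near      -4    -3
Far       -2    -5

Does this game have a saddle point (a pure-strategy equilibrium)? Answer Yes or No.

No

Row minima: Near → -4, Far → -5; maximin = -4.
Column maxima: Left → -2, Right → -3; minimax = -3.
-4 ≠ -3, so no pure-strategy equilibrium exists.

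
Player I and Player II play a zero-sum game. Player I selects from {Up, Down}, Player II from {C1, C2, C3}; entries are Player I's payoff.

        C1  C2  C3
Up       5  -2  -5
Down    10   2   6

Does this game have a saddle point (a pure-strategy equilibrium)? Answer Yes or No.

Yes

Row minima: Up → -5, Down → 2; maximin = 2.
Column maxima: C1 → 10, C2 → 2, C3 → 6; minimax = 2.
maximin = minimax = 2, so a saddle point exists.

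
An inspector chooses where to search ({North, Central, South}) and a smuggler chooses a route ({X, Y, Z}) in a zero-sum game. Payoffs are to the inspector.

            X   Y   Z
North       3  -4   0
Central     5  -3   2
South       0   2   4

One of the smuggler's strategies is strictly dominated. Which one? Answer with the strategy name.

Y holds the inspector's payoff strictly below Z in every row: -4 < 0, -3 < 2, 2 < 4.
So Z is strictly dominated for the smuggler.

Z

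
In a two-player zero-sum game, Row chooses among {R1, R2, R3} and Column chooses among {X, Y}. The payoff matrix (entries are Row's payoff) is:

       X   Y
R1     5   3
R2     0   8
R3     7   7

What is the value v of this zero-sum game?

Row minima: R1 → 3, R2 → 0, R3 → 7; maximin = 7.
Column maxima: X → 7, Y → 8; minimax = 7.
Since maximin = minimax = 7, there is a saddle point and the value is 7.

7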